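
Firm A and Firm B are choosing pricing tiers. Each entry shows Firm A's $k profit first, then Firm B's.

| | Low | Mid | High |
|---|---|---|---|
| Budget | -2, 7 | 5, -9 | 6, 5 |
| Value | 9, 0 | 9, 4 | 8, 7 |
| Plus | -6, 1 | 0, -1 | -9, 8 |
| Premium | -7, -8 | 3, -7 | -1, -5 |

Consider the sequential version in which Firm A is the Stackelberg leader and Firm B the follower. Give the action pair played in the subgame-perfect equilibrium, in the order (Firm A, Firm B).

Solve by backward induction (Firm A leads).
- Budget → Firm B plays Low (best of 7, -9, 5); Firm A gets -2.
- Value → Firm B plays High (best of 0, 4, 7); Firm A gets 8.
- Plus → Firm B plays High (best of 1, -1, 8); Firm A gets -9.
- Premium → Firm B plays High (best of -8, -7, -5); Firm A gets -1.
Among -2, 8, -9, -1, the best is 8 at Value. Subgame-perfect outcome: (Value, High) with payoffs (8, 7).

(Value, High)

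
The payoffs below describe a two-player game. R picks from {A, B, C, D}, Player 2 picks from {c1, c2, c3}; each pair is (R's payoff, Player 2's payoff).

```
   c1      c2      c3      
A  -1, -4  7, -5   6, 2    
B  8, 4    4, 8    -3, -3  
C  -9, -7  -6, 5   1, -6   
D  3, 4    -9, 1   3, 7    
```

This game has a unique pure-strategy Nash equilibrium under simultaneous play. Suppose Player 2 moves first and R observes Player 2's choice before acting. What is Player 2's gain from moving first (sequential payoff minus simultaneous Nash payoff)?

Backward induction with Player 2 moving first.
- c1 → R plays B (best of -1, 8, -9, 3); Player 2 gets 4.
- c2 → R plays A (best of 7, 4, -6, -9); Player 2 gets -5.
- c3 → R plays A (best of 6, -3, 1, 3); Player 2 gets 2.
Player 2's induced payoffs are 4, -5, 2, so Player 2 commits to c1. Subgame-perfect outcome: (B, c1) with payoffs (8, 4).
Now find the simultaneous Nash equilibrium.
R's best replies: c1→B; c2→A; c3→A.
Player 2's best replies: A→c3; B→c2; C→c2; D→c3.
Only (A, c3) has each player best-responding; Nash payoffs (6, 2).
Player 2's commitment gain: 4 − 2 = 2.

2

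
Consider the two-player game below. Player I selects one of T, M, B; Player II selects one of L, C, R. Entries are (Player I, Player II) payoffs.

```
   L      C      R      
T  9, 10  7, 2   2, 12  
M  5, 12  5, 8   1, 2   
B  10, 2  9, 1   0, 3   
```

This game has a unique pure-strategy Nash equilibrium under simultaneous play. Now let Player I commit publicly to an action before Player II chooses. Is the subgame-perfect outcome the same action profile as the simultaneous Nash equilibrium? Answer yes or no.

Solve by backward induction (Player I leads).
- T: BR = R, leader payoff 2.
- M: BR = L, leader payoff 5.
- B: BR = R, leader payoff 0.
Player I's induced payoffs are 2, 5, 0, so Player I commits to M. Subgame-perfect outcome: (M, L) with payoffs (5, 12).
For the simultaneous game, intersect best replies.
Player I's best replies: L→B; C→B; R→T.
Player II's best replies: T→R; M→L; B→R.
The unique mutual best reply is (T, R), giving (2, 12).
Sequential outcome (M, L) differs from the Nash profile (T, R).

no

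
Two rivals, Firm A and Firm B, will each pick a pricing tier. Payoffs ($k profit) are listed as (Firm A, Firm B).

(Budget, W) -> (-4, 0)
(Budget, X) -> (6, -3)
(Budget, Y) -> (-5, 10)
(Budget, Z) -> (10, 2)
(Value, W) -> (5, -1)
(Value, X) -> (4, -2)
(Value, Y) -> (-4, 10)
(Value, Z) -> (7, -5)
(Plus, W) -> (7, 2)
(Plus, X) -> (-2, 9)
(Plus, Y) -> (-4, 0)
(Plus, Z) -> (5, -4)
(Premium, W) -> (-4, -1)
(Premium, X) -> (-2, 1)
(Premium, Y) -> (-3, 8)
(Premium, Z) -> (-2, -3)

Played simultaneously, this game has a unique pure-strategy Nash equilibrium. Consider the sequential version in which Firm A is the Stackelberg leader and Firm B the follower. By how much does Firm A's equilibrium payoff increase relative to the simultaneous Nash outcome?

1

Solve by backward induction (Firm A leads).
- Budget: Firm B compares 0, -3, 10, 2 and picks Y; Firm A would get -5.
- Value: Firm B compares -1, -2, 10, -5 and picks Y; Firm A would get -4.
- Plus: Firm B compares 2, 9, 0, -4 and picks X; Firm A would get -2.
- Premium: Firm B compares -1, 1, 8, -3 and picks Y; Firm A would get -3.
Firm A's induced payoffs are -5, -4, -2, -3, so Firm A commits to Plus. Subgame-perfect outcome: (Plus, X) with payoffs (-2, 9).
Now find the simultaneous Nash equilibrium.
Firm A's best replies: W→Plus; X→Budget; Y→Premium; Z→Budget.
Firm B's best replies: Budget→Y; Value→Y; Plus→X; Premium→Y.
The unique mutual best reply is (Premium, Y), giving (-3, 8).
Firm A's commitment gain: -2 − -3 = 1.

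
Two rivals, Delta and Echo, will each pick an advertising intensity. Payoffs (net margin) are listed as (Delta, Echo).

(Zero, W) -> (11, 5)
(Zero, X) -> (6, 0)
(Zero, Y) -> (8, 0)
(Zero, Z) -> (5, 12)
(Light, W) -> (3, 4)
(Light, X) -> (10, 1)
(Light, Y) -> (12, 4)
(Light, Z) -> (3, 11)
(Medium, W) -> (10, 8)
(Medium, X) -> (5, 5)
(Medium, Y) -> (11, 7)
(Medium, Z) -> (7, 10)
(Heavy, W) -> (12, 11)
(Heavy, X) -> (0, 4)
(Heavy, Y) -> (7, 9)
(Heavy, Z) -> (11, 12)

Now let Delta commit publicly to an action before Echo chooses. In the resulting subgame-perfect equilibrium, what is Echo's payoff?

Work backward from Echo's decision.
- Zero → Echo plays Z (best of 5, 0, 0, 12); Delta gets 5.
- Light → Echo plays Z (best of 4, 1, 4, 11); Delta gets 3.
- Medium → Echo plays Z (best of 8, 5, 7, 10); Delta gets 7.
- Heavy → Echo plays Z (best of 11, 4, 9, 12); Delta gets 11.
Delta's induced payoffs are 5, 3, 7, 11, so Delta commits to Heavy. Subgame-perfect outcome: (Heavy, Z) with payoffs (11, 12).

12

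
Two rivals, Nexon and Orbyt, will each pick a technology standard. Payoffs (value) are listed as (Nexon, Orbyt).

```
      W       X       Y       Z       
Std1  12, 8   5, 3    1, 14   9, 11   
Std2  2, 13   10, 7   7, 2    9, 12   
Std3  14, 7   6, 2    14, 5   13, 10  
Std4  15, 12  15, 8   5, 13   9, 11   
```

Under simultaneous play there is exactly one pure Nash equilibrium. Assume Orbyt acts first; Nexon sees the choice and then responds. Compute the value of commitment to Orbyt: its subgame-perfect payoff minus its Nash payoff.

Backward induction with Orbyt moving first.
- W: BR = Std4, leader payoff 12.
- X: BR = Std4, leader payoff 8.
- Y: BR = Std3, leader payoff 5.
- Z: BR = Std3, leader payoff 10.
Orbyt's induced payoffs are 12, 8, 5, 10, so Orbyt commits to W. Subgame-perfect outcome: (Std4, W) with payoffs (15, 12).
For the simultaneous game, intersect best replies.
Nexon's best replies: W→Std4; X→Std4; Y→Std3; Z→Std3.
Orbyt's best replies: Std1→Y; Std2→W; Std3→Z; Std4→Y.
Only (Std3, Z) has each player best-responding; Nash payoffs (13, 10).
Orbyt's commitment gain: 12 − 10 = 2.

2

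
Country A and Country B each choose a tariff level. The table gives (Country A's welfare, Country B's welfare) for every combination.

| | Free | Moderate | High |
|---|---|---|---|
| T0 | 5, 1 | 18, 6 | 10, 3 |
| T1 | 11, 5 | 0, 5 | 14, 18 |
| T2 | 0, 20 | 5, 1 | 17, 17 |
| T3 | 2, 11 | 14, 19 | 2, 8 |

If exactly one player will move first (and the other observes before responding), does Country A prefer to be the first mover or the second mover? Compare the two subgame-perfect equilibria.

first

If Country A leads: Country B's best replies are T0→Moderate, T1→High, T2→Free, T3→Moderate; Country A's induced payoffs 18, 14, 0, 14; outcome (T0, Moderate), payoffs (18, 6).
If Country B leads: Country A's best replies are Free→T1, Moderate→T0, High→T2; Country B's induced payoffs 5, 6, 17; outcome (T2, High), payoffs (17, 17).
Country A gets 18 moving first and 17 moving second, so Country A prefers to move first.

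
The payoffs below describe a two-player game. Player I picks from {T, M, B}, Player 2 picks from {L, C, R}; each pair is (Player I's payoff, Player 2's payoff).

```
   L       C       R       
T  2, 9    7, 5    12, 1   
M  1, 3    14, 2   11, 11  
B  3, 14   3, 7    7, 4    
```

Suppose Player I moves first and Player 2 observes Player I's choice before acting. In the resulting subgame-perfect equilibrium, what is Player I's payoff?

11

Work backward from Player 2's decision.
- T: BR = L, leader payoff 2.
- M: BR = R, leader payoff 11.
- B: BR = L, leader payoff 3.
Among 2, 11, 3, the best is 11 at M. Subgame-perfect outcome: (M, R) with payoffs (11, 11).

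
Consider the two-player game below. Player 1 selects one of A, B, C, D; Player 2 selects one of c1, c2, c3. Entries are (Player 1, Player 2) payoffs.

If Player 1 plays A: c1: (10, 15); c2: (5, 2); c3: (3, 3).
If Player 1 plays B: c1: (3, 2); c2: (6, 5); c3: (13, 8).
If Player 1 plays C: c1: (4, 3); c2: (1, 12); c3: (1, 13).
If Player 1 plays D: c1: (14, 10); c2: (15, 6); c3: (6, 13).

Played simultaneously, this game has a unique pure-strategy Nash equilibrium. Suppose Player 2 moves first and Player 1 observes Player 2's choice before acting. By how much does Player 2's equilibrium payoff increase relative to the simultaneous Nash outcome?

Solve by backward induction (Player 2 leads).
- c1: BR = D, leader payoff 10.
- c2: BR = D, leader payoff 6.
- c3: BR = B, leader payoff 8.
Player 2's induced payoffs are 10, 6, 8, so Player 2 commits to c1. Subgame-perfect outcome: (D, c1) with payoffs (14, 10).
Now find the simultaneous Nash equilibrium.
Player 1's best replies: c1→D; c2→D; c3→B.
Player 2's best replies: A→c1; B→c3; C→c3; D→c3.
The unique mutual best reply is (B, c3), giving (13, 8).
Player 2's commitment gain: 10 − 8 = 2.

2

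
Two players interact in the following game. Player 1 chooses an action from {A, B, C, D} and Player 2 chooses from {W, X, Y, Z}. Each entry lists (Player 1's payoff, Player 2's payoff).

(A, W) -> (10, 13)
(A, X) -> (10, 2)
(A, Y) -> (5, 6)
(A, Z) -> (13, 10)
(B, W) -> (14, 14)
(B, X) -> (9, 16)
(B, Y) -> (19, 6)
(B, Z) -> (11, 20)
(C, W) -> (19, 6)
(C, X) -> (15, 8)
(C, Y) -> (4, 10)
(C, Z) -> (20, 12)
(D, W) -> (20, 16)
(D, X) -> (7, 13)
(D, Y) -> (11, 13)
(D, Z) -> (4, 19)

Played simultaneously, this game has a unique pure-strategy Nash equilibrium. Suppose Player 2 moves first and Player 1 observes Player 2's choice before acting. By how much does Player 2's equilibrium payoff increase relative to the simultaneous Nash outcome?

4

Solve by backward induction (Player 2 leads).
- W: Player 1 compares 10, 14, 19, 20 and picks D; Player 2 would get 16.
- X: Player 1 compares 10, 9, 15, 7 and picks C; Player 2 would get 8.
- Y: Player 1 compares 5, 19, 4, 11 and picks B; Player 2 would get 6.
- Z: Player 1 compares 13, 11, 20, 4 and picks C; Player 2 would get 12.
Player 2's induced payoffs are 16, 8, 6, 12, so Player 2 commits to W. Subgame-perfect outcome: (D, W) with payoffs (20, 16).
Now find the simultaneous Nash equilibrium.
Player 1's best replies: W→D; X→C; Y→B; Z→C.
Player 2's best replies: A→W; B→Z; C→Z; D→Z.
The unique mutual best reply is (C, Z), giving (20, 12).
Player 2's commitment gain: 16 − 12 = 4.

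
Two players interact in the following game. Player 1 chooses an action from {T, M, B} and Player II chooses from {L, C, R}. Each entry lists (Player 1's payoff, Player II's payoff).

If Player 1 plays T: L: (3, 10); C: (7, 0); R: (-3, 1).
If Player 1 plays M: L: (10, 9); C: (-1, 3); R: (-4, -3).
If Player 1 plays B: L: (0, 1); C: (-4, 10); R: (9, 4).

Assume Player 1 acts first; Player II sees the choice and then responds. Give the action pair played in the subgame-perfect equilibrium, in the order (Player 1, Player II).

Player II best-responds to each possible Player 1 move:
- T → Player II plays L (best of 10, 0, 1); Player 1 gets 3.
- M → Player II plays L (best of 9, 3, -3); Player 1 gets 10.
- B → Player II plays C (best of 1, 10, 4); Player 1 gets -4.
Player 1's induced payoffs are 3, 10, -4, so Player 1 commits to M. Subgame-perfect outcome: (M, L) with payoffs (10, 9).

(M, L)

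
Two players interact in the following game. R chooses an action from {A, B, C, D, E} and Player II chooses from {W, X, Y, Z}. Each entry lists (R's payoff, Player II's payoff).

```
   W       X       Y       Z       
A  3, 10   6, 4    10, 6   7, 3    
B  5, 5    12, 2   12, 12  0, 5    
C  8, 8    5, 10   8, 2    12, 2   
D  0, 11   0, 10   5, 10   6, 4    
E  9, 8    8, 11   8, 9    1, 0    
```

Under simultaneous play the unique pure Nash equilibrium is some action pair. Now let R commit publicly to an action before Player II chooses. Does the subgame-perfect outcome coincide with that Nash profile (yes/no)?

yes

Solve by backward induction (R leads).
- A: Player II compares 10, 4, 6, 3 and picks W; R would get 3.
- B: Player II compares 5, 2, 12, 5 and picks Y; R would get 12.
- C: Player II compares 8, 10, 2, 2 and picks X; R would get 5.
- D: Player II compares 11, 10, 10, 4 and picks W; R would get 0.
- E: Player II compares 8, 11, 9, 0 and picks X; R would get 8.
R's induced payoffs are 3, 12, 5, 0, 8, so R commits to B. Subgame-perfect outcome: (B, Y) with payoffs (12, 12).
For the simultaneous game, intersect best replies.
R's best replies: W→E; X→B; Y→B; Z→C.
Player II's best replies: A→W; B→Y; C→X; D→W; E→X.
Only (B, Y) has each player best-responding; Nash payoffs (12, 12).
Sequential outcome (B, Y) coincides with the Nash profile (B, Y).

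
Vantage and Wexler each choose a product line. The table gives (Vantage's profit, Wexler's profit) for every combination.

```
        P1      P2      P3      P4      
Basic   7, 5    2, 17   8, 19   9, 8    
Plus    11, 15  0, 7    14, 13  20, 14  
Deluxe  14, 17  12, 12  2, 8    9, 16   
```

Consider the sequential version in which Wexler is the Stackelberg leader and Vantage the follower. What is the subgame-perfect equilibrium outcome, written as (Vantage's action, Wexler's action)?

(Deluxe, P1)

Solve by backward induction (Wexler leads).
- P1: Vantage compares 7, 11, 14 and picks Deluxe; Wexler would get 17.
- P2: Vantage compares 2, 0, 12 and picks Deluxe; Wexler would get 12.
- P3: Vantage compares 8, 14, 2 and picks Plus; Wexler would get 13.
- P4: Vantage compares 9, 20, 9 and picks Plus; Wexler would get 14.
Among 17, 12, 13, 14, the best is 17 at P1. Subgame-perfect outcome: (Deluxe, P1) with payoffs (14, 17).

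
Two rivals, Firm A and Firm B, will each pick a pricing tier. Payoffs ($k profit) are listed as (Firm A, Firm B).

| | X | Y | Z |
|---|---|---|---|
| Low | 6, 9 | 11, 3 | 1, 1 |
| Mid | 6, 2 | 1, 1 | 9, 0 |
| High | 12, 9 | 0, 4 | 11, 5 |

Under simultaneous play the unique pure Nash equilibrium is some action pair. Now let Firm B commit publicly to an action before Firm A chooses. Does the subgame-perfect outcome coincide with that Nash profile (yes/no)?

yes

Firm A best-responds to each possible Firm B move:
- X → Firm A plays High (best of 6, 6, 12); Firm B gets 9.
- Y → Firm A plays Low (best of 11, 1, 0); Firm B gets 3.
- Z → Firm A plays High (best of 1, 9, 11); Firm B gets 5.
Maximizing over 9, 3, 5, Firm B chooses X. Subgame-perfect outcome: (High, X) with payoffs (12, 9).
Under simultaneous play:
Firm A's best replies: X→High; Y→Low; Z→High.
Firm B's best replies: Low→X; Mid→X; High→X.
The unique mutual best reply is (High, X), giving (12, 9).
Sequential outcome (High, X) coincides with the Nash profile (High, X).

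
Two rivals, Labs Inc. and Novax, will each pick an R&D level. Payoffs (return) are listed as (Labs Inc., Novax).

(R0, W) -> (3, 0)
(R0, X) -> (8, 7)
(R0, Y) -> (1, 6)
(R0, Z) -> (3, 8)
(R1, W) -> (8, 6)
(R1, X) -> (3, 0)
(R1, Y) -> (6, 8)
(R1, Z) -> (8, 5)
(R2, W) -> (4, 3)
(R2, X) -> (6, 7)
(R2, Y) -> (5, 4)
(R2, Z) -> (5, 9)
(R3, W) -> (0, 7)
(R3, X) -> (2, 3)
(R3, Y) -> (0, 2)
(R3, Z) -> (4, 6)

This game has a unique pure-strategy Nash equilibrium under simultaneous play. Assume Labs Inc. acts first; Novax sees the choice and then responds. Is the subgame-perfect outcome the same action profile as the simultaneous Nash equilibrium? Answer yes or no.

yes

Work backward from Novax's decision.
- R0 → Novax plays Z (best of 0, 7, 6, 8); Labs Inc. gets 3.
- R1 → Novax plays Y (best of 6, 0, 8, 5); Labs Inc. gets 6.
- R2 → Novax plays Z (best of 3, 7, 4, 9); Labs Inc. gets 5.
- R3 → Novax plays W (best of 7, 3, 2, 6); Labs Inc. gets 0.
Maximizing over 3, 6, 5, 0, Labs Inc. chooses R1. Subgame-perfect outcome: (R1, Y) with payoffs (6, 8).
Under simultaneous play:
Labs Inc.'s best replies: W→R1; X→R0; Y→R1; Z→R1.
Novax's best replies: R0→Z; R1→Y; R2→Z; R3→W.
The unique mutual best reply is (R1, Y), giving (6, 8).
Sequential outcome (R1, Y) coincides with the Nash profile (R1, Y).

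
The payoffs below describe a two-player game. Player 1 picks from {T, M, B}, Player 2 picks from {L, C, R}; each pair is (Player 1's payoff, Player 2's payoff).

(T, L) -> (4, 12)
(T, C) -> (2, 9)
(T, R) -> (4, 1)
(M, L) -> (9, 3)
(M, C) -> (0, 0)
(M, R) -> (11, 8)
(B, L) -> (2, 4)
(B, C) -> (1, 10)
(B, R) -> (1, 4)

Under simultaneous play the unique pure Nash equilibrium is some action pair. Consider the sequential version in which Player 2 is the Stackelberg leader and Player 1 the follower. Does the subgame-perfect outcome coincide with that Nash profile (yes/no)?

Work backward from Player 1's decision.
- L: Player 1 compares 4, 9, 2 and picks M; Player 2 would get 3.
- C: Player 1 compares 2, 0, 1 and picks T; Player 2 would get 9.
- R: Player 1 compares 4, 11, 1 and picks M; Player 2 would get 8.
Among 3, 9, 8, the best is 9 at C. Subgame-perfect outcome: (T, C) with payoffs (2, 9).
Under simultaneous play:
Player 1's best replies: L→M; C→T; R→M.
Player 2's best replies: T→L; M→R; B→C.
The unique mutual best reply is (M, R), giving (11, 8).
Sequential outcome (T, C) differs from the Nash profile (M, R).

no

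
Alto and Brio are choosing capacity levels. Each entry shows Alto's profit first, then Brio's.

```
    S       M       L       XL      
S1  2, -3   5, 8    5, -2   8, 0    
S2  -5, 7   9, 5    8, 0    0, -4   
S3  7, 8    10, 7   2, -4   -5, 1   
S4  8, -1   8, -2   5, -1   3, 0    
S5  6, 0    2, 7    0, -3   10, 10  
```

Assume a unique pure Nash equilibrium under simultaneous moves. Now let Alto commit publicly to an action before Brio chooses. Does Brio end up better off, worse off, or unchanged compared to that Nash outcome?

Work backward from Brio's decision.
- S1: Brio compares -3, 8, -2, 0 and picks M; Alto would get 5.
- S2: Brio compares 7, 5, 0, -4 and picks S; Alto would get -5.
- S3: Brio compares 8, 7, -4, 1 and picks S; Alto would get 7.
- S4: Brio compares -1, -2, -1, 0 and picks XL; Alto would get 3.
- S5: Brio compares 0, 7, -3, 10 and picks XL; Alto would get 10.
Alto's induced payoffs are 5, -5, 7, 3, 10, so Alto commits to S5. Subgame-perfect outcome: (S5, XL) with payoffs (10, 10).
For the simultaneous game, intersect best replies.
Alto's best replies: S→S4; M→S3; L→S2; XL→S5.
Brio's best replies: S1→M; S2→S; S3→S; S4→XL; S5→XL.
The unique mutual best reply is (S5, XL), giving (10, 10).
Brio earns 10 sequentially versus 10 at the Nash outcome: unchanged.

unchanged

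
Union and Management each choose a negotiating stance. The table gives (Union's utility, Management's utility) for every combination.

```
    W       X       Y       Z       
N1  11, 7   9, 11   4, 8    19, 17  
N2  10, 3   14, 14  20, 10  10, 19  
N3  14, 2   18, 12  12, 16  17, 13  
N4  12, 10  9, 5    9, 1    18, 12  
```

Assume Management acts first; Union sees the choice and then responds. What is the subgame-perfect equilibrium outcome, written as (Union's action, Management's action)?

Backward induction with Management moving first.
- W: Union compares 11, 10, 14, 12 and picks N3; Management would get 2.
- X: Union compares 9, 14, 18, 9 and picks N3; Management would get 12.
- Y: Union compares 4, 20, 12, 9 and picks N2; Management would get 10.
- Z: Union compares 19, 10, 17, 18 and picks N1; Management would get 17.
Among 2, 12, 10, 17, the best is 17 at Z. Subgame-perfect outcome: (N1, Z) with payoffs (19, 17).

(N1, Z)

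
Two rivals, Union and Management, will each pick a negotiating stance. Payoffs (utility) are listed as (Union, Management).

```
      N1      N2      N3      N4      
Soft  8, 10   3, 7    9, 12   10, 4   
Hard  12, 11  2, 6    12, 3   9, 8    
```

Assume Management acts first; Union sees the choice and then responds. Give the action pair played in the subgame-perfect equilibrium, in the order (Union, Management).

Solve by backward induction (Management leads).
- N1: BR = Hard, leader payoff 11.
- N2: BR = Soft, leader payoff 7.
- N3: BR = Hard, leader payoff 3.
- N4: BR = Soft, leader payoff 4.
Among 11, 7, 3, 4, the best is 11 at N1. Subgame-perfect outcome: (Hard, N1) with payoffs (12, 11).

(Hard, N1)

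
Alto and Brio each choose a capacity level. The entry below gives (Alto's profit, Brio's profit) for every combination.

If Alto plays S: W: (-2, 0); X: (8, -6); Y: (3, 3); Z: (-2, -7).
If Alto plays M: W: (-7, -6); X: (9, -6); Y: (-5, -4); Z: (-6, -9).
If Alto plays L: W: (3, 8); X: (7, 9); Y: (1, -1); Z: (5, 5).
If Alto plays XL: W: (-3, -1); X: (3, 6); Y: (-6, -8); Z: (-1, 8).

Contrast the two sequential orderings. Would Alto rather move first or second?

If Alto leads: Brio's best replies are S→Y, M→Y, L→X, XL→Z; Alto's induced payoffs 3, -5, 7, -1; outcome (L, X), payoffs (7, 9).
If Brio leads: Alto's best replies are W→L, X→M, Y→S, Z→L; Brio's induced payoffs 8, -6, 3, 5; outcome (L, W), payoffs (3, 8).
Alto gets 7 moving first and 3 moving second, so Alto prefers to move first.

first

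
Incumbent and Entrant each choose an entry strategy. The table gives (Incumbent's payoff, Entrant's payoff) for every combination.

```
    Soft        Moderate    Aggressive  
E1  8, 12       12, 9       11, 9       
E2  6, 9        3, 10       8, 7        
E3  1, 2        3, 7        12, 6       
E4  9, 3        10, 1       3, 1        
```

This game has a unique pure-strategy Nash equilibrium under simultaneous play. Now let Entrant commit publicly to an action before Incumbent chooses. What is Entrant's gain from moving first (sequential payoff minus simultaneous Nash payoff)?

Work backward from Incumbent's decision.
- Soft → Incumbent plays E4 (best of 8, 6, 1, 9); Entrant gets 3.
- Moderate → Incumbent plays E1 (best of 12, 3, 3, 10); Entrant gets 9.
- Aggressive → Incumbent plays E3 (best of 11, 8, 12, 3); Entrant gets 6.
Among 3, 9, 6, the best is 9 at Moderate. Subgame-perfect outcome: (E1, Moderate) with payoffs (12, 9).
For the simultaneous game, intersect best replies.
Incumbent's best replies: Soft→E4; Moderate→E1; Aggressive→E3.
Entrant's best replies: E1→Soft; E2→Moderate; E3→Moderate; E4→Soft.
Only (E4, Soft) has each player best-responding; Nash payoffs (9, 3).
Entrant's commitment gain: 9 − 3 = 6.

6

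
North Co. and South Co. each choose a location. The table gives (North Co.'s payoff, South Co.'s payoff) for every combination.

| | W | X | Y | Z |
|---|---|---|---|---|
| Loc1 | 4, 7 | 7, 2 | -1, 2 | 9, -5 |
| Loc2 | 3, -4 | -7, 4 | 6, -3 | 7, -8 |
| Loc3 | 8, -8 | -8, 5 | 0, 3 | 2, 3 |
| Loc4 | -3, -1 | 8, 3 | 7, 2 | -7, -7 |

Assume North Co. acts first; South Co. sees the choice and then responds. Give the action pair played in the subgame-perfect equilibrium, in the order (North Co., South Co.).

South Co. best-responds to each possible North Co. move:
- Loc1: South Co. compares 7, 2, 2, -5 and picks W; North Co. would get 4.
- Loc2: South Co. compares -4, 4, -3, -8 and picks X; North Co. would get -7.
- Loc3: South Co. compares -8, 5, 3, 3 and picks X; North Co. would get -8.
- Loc4: South Co. compares -1, 3, 2, -7 and picks X; North Co. would get 8.
Maximizing over 4, -7, -8, 8, North Co. chooses Loc4. Subgame-perfect outcome: (Loc4, X) with payoffs (8, 3).

(Loc4, X)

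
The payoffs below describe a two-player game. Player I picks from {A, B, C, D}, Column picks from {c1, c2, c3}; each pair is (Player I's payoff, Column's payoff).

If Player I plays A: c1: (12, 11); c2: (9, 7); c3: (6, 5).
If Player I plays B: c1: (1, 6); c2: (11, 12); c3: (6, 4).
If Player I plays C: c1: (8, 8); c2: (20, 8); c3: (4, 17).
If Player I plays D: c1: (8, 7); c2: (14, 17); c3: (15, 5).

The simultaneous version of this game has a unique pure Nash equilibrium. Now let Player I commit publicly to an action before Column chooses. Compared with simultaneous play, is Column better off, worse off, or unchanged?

Solve by backward induction (Player I leads).
- A → Column plays c1 (best of 11, 7, 5); Player I gets 12.
- B → Column plays c2 (best of 6, 12, 4); Player I gets 11.
- C → Column plays c3 (best of 8, 8, 17); Player I gets 4.
- D → Column plays c2 (best of 7, 17, 5); Player I gets 14.
Player I's induced payoffs are 12, 11, 4, 14, so Player I commits to D. Subgame-perfect outcome: (D, c2) with payoffs (14, 17).
For the simultaneous game, intersect best replies.
Player I's best replies: c1→A; c2→C; c3→D.
Column's best replies: A→c1; B→c2; C→c3; D→c2.
The unique mutual best reply is (A, c1), giving (12, 11).
Column earns 17 sequentially versus 11 at the Nash outcome: better off.

better off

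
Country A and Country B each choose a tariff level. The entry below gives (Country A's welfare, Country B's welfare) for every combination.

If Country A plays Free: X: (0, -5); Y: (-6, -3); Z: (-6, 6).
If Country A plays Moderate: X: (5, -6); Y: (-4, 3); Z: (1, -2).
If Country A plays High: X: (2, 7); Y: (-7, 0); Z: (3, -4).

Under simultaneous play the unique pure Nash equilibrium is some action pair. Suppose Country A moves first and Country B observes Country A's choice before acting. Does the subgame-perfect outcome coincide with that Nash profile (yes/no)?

Country B best-responds to each possible Country A move:
- Free: Country B compares -5, -3, 6 and picks Z; Country A would get -6.
- Moderate: Country B compares -6, 3, -2 and picks Y; Country A would get -4.
- High: Country B compares 7, 0, -4 and picks X; Country A would get 2.
Maximizing over -6, -4, 2, Country A chooses High. Subgame-perfect outcome: (High, X) with payoffs (2, 7).
Under simultaneous play:
Country A's best replies: X→Moderate; Y→Moderate; Z→High.
Country B's best replies: Free→Z; Moderate→Y; High→X.
The unique mutual best reply is (Moderate, Y), giving (-4, 3).
Sequential outcome (High, X) differs from the Nash profile (Moderate, Y).

no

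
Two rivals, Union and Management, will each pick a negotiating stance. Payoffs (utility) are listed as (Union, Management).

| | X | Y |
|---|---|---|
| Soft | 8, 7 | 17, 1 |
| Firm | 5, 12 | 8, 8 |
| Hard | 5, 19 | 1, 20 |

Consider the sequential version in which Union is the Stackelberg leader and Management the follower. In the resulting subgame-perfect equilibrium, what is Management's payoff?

7

Work backward from Management's decision.
- Soft: BR = X, leader payoff 8.
- Firm: BR = X, leader payoff 5.
- Hard: BR = Y, leader payoff 1.
Among 8, 5, 1, the best is 8 at Soft. Subgame-perfect outcome: (Soft, X) with payoffs (8, 7).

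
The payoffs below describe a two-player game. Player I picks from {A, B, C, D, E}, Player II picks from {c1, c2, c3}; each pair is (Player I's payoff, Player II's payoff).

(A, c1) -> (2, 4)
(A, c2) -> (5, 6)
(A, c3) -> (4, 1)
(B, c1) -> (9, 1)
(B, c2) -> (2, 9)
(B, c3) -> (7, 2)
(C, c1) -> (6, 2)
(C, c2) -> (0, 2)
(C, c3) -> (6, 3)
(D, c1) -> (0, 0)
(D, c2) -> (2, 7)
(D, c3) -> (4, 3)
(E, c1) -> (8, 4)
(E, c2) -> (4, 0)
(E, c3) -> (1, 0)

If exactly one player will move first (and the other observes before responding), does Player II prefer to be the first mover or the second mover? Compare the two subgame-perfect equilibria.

first

If Player I leads: Player II's best replies are A→c2, B→c2, C→c3, D→c2, E→c1; Player I's induced payoffs 5, 2, 6, 2, 8; outcome (E, c1), payoffs (8, 4).
If Player II leads: Player I's best replies are c1→B, c2→A, c3→B; Player II's induced payoffs 1, 6, 2; outcome (A, c2), payoffs (5, 6).
Player II gets 6 moving first and 4 moving second, so Player II prefers to move first.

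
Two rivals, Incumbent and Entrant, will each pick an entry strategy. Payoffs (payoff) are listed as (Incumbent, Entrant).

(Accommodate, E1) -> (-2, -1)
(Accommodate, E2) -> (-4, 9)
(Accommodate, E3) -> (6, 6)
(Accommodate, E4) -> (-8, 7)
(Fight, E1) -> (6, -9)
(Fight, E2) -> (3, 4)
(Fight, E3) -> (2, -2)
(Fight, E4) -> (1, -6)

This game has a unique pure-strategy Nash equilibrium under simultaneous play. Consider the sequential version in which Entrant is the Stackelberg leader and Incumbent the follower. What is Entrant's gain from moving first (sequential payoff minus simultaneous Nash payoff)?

Work backward from Incumbent's decision.
- E1 → Incumbent plays Fight (best of -2, 6); Entrant gets -9.
- E2 → Incumbent plays Fight (best of -4, 3); Entrant gets 4.
- E3 → Incumbent plays Accommodate (best of 6, 2); Entrant gets 6.
- E4 → Incumbent plays Fight (best of -8, 1); Entrant gets -6.
Among -9, 4, 6, -6, the best is 6 at E3. Subgame-perfect outcome: (Accommodate, E3) with payoffs (6, 6).
Under simultaneous play:
Incumbent's best replies: E1→Fight; E2→Fight; E3→Accommodate; E4→Fight.
Entrant's best replies: Accommodate→E2; Fight→E2.
Only (Fight, E2) has each player best-responding; Nash payoffs (3, 4).
Entrant's commitment gain: 6 − 4 = 2.

2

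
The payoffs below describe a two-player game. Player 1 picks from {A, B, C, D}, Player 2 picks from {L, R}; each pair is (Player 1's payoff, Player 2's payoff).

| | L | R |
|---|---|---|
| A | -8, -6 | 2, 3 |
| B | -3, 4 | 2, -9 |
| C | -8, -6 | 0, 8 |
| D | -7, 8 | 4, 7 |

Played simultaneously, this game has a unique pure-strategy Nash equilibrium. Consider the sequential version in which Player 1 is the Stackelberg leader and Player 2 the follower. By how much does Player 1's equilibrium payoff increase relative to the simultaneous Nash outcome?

Solve by backward induction (Player 1 leads).
- A → Player 2 plays R (best of -6, 3); Player 1 gets 2.
- B → Player 2 plays L (best of 4, -9); Player 1 gets -3.
- C → Player 2 plays R (best of -6, 8); Player 1 gets 0.
- D → Player 2 plays L (best of 8, 7); Player 1 gets -7.
Maximizing over 2, -3, 0, -7, Player 1 chooses A. Subgame-perfect outcome: (A, R) with payoffs (2, 3).
Now find the simultaneous Nash equilibrium.
Player 1's best replies: L→B; R→D.
Player 2's best replies: A→R; B→L; C→R; D→L.
The unique mutual best reply is (B, L), giving (-3, 4).
Player 1's commitment gain: 2 − -3 = 5.

5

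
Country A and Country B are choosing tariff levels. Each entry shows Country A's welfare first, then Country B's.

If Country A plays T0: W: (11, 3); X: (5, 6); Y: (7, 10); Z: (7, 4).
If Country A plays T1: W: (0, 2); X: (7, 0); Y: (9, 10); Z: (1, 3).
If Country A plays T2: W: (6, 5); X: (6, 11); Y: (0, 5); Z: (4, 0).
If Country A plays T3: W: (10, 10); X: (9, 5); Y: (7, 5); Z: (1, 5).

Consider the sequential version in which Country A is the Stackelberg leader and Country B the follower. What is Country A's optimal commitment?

T3

Backward induction with Country A moving first.
- T0: BR = Y, leader payoff 7.
- T1: BR = Y, leader payoff 9.
- T2: BR = X, leader payoff 6.
- T3: BR = W, leader payoff 10.
Among 7, 9, 6, 10, the best is 10 at T3. Subgame-perfect outcome: (T3, W) with payoffs (10, 10).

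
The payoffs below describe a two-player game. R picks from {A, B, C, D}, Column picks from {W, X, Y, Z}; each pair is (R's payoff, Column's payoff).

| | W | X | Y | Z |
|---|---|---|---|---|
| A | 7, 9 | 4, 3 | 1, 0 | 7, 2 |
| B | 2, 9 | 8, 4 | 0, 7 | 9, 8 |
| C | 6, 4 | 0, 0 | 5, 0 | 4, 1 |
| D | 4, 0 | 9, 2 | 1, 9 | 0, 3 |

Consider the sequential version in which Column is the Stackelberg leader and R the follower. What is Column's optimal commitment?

W

Work backward from R's decision.
- W → R plays A (best of 7, 2, 6, 4); Column gets 9.
- X → R plays D (best of 4, 8, 0, 9); Column gets 2.
- Y → R plays C (best of 1, 0, 5, 1); Column gets 0.
- Z → R plays B (best of 7, 9, 4, 0); Column gets 8.
Column's induced payoffs are 9, 2, 0, 8, so Column commits to W. Subgame-perfect outcome: (A, W) with payoffs (7, 9).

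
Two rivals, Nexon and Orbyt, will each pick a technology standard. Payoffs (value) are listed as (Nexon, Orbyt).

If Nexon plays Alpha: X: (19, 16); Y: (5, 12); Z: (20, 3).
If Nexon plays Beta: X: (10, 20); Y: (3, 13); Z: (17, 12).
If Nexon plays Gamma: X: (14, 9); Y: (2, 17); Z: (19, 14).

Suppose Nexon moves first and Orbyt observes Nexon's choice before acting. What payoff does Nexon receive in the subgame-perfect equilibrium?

Solve by backward induction (Nexon leads).
- Alpha: Orbyt compares 16, 12, 3 and picks X; Nexon would get 19.
- Beta: Orbyt compares 20, 13, 12 and picks X; Nexon would get 10.
- Gamma: Orbyt compares 9, 17, 14 and picks Y; Nexon would get 2.
Maximizing over 19, 10, 2, Nexon chooses Alpha. Subgame-perfect outcome: (Alpha, X) with payoffs (19, 16).

19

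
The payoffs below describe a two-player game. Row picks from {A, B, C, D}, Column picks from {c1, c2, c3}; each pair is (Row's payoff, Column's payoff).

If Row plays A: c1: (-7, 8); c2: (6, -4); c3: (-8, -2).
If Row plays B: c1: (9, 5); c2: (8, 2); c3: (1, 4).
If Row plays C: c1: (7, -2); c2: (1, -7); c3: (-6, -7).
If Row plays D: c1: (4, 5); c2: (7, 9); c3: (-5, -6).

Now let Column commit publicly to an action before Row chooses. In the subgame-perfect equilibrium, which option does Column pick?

Work backward from Row's decision.
- c1 → Row plays B (best of -7, 9, 7, 4); Column gets 5.
- c2 → Row plays B (best of 6, 8, 1, 7); Column gets 2.
- c3 → Row plays B (best of -8, 1, -6, -5); Column gets 4.
Column's induced payoffs are 5, 2, 4, so Column commits to c1. Subgame-perfect outcome: (B, c1) with payoffs (9, 5).

c1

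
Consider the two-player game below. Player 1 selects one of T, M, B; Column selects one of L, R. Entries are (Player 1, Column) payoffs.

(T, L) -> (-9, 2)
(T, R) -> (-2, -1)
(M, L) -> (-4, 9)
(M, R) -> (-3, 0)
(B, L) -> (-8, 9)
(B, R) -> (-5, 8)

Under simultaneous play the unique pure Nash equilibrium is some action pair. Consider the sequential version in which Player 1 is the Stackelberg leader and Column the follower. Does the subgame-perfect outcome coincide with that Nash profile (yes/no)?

yes

Column best-responds to each possible Player 1 move:
- T: Column compares 2, -1 and picks L; Player 1 would get -9.
- M: Column compares 9, 0 and picks L; Player 1 would get -4.
- B: Column compares 9, 8 and picks L; Player 1 would get -8.
Player 1's induced payoffs are -9, -4, -8, so Player 1 commits to M. Subgame-perfect outcome: (M, L) with payoffs (-4, 9).
Under simultaneous play:
Player 1's best replies: L→M; R→T.
Column's best replies: T→L; M→L; B→L.
Only (M, L) has each player best-responding; Nash payoffs (-4, 9).
Sequential outcome (M, L) coincides with the Nash profile (M, L).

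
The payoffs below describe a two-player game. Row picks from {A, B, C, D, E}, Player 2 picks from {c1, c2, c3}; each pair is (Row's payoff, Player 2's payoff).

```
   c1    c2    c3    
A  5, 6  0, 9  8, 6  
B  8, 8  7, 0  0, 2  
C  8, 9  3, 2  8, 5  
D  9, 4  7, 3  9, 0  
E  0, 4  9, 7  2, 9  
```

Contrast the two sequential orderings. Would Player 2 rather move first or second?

first

If Row leads: Player 2's best replies are A→c2, B→c1, C→c1, D→c1, E→c3; Row's induced payoffs 0, 8, 8, 9, 2; outcome (D, c1), payoffs (9, 4).
If Player 2 leads: Row's best replies are c1→D, c2→E, c3→D; Player 2's induced payoffs 4, 7, 0; outcome (E, c2), payoffs (9, 7).
Player 2 gets 7 moving first and 4 moving second, so Player 2 prefers to move first.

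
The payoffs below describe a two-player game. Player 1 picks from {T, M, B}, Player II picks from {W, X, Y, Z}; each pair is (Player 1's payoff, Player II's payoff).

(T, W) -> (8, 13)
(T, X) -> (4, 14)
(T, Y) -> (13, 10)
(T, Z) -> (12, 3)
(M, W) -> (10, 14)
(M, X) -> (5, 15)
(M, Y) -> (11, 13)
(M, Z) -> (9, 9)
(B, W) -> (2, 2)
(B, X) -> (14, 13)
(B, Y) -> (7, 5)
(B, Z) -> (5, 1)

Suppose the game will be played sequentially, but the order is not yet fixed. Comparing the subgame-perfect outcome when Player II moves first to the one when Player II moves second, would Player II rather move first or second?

If Player 1 leads: Player II's best replies are T→X, M→X, B→X; Player 1's induced payoffs 4, 5, 14; outcome (B, X), payoffs (14, 13).
If Player II leads: Player 1's best replies are W→M, X→B, Y→T, Z→T; Player II's induced payoffs 14, 13, 10, 3; outcome (M, W), payoffs (10, 14).
Player II gets 14 moving first and 13 moving second, so Player II prefers to move first.

first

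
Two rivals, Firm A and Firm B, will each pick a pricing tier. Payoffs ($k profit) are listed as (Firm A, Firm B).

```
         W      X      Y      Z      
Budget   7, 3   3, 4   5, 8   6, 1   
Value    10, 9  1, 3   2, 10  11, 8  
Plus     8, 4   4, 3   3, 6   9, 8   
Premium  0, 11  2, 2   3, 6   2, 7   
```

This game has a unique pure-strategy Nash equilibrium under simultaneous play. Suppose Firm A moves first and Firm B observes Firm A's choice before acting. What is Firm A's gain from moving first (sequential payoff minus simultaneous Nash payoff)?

4

Solve by backward induction (Firm A leads).
- Budget: Firm B compares 3, 4, 8, 1 and picks Y; Firm A would get 5.
- Value: Firm B compares 9, 3, 10, 8 and picks Y; Firm A would get 2.
- Plus: Firm B compares 4, 3, 6, 8 and picks Z; Firm A would get 9.
- Premium: Firm B compares 11, 2, 6, 7 and picks W; Firm A would get 0.
Maximizing over 5, 2, 9, 0, Firm A chooses Plus. Subgame-perfect outcome: (Plus, Z) with payoffs (9, 8).
Under simultaneous play:
Firm A's best replies: W→Value; X→Plus; Y→Budget; Z→Value.
Firm B's best replies: Budget→Y; Value→Y; Plus→Z; Premium→W.
Only (Budget, Y) has each player best-responding; Nash payoffs (5, 8).
Firm A's commitment gain: 9 − 5 = 4.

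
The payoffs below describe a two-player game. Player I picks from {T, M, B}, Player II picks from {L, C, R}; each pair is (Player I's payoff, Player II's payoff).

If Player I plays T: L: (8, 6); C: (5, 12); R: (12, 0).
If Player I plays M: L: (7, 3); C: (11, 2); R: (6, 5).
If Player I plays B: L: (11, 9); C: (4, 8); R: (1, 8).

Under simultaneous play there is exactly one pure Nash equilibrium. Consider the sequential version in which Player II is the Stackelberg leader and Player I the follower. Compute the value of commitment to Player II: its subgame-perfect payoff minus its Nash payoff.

Work backward from Player I's decision.
- L: Player I compares 8, 7, 11 and picks B; Player II would get 9.
- C: Player I compares 5, 11, 4 and picks M; Player II would get 2.
- R: Player I compares 12, 6, 1 and picks T; Player II would get 0.
Among 9, 2, 0, the best is 9 at L. Subgame-perfect outcome: (B, L) with payoffs (11, 9).
Under simultaneous play:
Player I's best replies: L→B; C→M; R→T.
Player II's best replies: T→C; M→R; B→L.
Only (B, L) has each player best-responding; Nash payoffs (11, 9).
Player II's commitment gain: 9 − 9 = 0.

0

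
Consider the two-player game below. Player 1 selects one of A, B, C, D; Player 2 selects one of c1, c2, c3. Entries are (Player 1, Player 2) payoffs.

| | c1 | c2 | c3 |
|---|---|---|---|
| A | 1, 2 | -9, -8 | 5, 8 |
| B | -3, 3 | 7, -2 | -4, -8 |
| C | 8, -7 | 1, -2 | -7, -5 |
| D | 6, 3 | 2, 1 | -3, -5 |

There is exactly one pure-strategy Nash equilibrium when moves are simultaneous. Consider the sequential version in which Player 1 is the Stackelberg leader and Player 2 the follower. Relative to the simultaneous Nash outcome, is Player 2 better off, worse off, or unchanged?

worse off

Player 2 best-responds to each possible Player 1 move:
- A: Player 2 compares 2, -8, 8 and picks c3; Player 1 would get 5.
- B: Player 2 compares 3, -2, -8 and picks c1; Player 1 would get -3.
- C: Player 2 compares -7, -2, -5 and picks c2; Player 1 would get 1.
- D: Player 2 compares 3, 1, -5 and picks c1; Player 1 would get 6.
Player 1's induced payoffs are 5, -3, 1, 6, so Player 1 commits to D. Subgame-perfect outcome: (D, c1) with payoffs (6, 3).
Now find the simultaneous Nash equilibrium.
Player 1's best replies: c1→C; c2→B; c3→A.
Player 2's best replies: A→c3; B→c1; C→c2; D→c1.
The unique mutual best reply is (A, c3), giving (5, 8).
Player 2 earns 3 sequentially versus 8 at the Nash outcome: worse off.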